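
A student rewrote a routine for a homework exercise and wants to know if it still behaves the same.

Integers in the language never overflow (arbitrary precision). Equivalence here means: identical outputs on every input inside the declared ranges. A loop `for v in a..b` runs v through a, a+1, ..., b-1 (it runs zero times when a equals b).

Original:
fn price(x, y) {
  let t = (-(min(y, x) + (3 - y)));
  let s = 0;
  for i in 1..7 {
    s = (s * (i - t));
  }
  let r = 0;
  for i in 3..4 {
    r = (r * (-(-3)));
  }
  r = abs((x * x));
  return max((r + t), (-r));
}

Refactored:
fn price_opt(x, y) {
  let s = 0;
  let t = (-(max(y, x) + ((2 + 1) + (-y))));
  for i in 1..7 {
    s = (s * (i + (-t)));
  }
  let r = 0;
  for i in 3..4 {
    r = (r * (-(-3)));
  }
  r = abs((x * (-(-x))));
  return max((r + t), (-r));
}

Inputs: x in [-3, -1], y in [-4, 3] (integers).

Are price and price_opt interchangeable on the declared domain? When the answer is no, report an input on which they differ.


On input x=-3, y=-4, price returns 6 while price_opt returns 5.
verdict: not equivalent; witness: x=-3, y=-4


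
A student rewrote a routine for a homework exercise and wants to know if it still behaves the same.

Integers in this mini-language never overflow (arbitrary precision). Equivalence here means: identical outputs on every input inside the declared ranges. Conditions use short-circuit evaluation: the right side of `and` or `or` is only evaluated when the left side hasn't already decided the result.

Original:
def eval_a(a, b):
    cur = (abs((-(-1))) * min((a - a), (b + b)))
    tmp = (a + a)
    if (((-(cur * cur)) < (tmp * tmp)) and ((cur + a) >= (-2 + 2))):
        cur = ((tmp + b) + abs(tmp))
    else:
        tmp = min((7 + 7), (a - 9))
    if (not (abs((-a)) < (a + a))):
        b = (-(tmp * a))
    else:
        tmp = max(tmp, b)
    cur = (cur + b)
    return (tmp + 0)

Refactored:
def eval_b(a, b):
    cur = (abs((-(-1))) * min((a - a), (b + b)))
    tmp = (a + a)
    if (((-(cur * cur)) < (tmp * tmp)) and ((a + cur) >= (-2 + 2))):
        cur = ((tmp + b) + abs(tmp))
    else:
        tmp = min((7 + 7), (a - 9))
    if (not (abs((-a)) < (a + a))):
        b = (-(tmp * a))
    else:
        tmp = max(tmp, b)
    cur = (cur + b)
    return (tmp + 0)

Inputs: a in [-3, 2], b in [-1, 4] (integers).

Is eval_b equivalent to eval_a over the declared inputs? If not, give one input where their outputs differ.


Side by side, the visible changes include: same computation, different form.
Tracing a=-1, b=4: eval_a: cur becomes 0; next tmp becomes -2; next (((-(cur * cur)) < (tmp * tmp)) and ((cur + a) >= (-2 + 2))) evaluates to false; next tmp becomes -10; next (not (abs((-a)) < (a + a))) evaluates to true; next b becomes -10; next cur becomes -10; next final value -10 | eval_b: cur becomes 0; next tmp becomes -2; next (((-(cur * cur)) < (tmp * tmp)) and ((a + cur) >= (-2 + 2))) evaluates to false; next tmp becomes -10; next (not (abs((-a)) < (a + a))) evaluates to true; next b becomes -10; next cur becomes -10; next final value -10 — matching result -10.
Checked all 36 inputs in the declared domain: the outputs agree on every one.
verdict: equivalent


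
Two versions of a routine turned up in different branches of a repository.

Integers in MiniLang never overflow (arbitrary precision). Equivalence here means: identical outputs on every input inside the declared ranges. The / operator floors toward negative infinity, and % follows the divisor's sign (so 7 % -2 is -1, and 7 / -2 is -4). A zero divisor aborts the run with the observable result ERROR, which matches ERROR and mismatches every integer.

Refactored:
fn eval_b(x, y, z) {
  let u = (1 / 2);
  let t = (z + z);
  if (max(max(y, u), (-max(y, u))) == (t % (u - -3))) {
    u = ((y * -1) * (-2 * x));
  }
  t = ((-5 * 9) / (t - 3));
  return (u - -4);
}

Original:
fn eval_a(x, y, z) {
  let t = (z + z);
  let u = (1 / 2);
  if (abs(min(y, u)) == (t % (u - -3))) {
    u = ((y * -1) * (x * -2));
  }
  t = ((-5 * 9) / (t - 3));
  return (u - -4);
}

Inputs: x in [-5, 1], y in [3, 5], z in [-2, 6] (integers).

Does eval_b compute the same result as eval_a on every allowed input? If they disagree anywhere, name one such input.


Run the pair on x=-5, y=3, z=0.
eval_a: t=0, then u=0, then (abs(min(y, u)) == (t % (u - -3))) is true, then u=-30, then t=15, then returns -26
eval_b: u=0, then t=0, then (max(max(y, u), (-max(y, u))) == (t % (u - -3))) is false, then t=15, then returns 4
-26 vs 4 — the two versions disagree here.
verdict: not equivalent; witness: x=-5, y=3, z=0


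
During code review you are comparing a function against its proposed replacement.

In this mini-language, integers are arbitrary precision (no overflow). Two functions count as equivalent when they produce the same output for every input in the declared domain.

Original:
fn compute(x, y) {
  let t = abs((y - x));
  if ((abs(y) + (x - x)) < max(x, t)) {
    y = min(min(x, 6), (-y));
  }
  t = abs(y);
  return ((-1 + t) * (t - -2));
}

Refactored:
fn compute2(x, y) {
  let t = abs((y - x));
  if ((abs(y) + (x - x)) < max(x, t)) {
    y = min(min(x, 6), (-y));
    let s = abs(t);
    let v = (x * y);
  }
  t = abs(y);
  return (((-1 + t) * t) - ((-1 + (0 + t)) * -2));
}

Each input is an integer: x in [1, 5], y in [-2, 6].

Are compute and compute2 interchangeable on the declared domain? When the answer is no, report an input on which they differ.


Reading the diff, among the changes: statement counts differ; arithmetic usage differs; local variable names differ; constant usage differs; min/max/abs usage differs.
As a probe, take x=1, y=4: compute runs t := 3 | ((abs(y) + (x - x)) < max(x, t)): false | t := 4 | result 18; compute2 runs t := 3 | ((abs(y) + (x - x)) < max(x, t)): false | t := 4 | result 18; both end at 18.
Every one of the 45 inputs gives matching results.
verdict: equivalent


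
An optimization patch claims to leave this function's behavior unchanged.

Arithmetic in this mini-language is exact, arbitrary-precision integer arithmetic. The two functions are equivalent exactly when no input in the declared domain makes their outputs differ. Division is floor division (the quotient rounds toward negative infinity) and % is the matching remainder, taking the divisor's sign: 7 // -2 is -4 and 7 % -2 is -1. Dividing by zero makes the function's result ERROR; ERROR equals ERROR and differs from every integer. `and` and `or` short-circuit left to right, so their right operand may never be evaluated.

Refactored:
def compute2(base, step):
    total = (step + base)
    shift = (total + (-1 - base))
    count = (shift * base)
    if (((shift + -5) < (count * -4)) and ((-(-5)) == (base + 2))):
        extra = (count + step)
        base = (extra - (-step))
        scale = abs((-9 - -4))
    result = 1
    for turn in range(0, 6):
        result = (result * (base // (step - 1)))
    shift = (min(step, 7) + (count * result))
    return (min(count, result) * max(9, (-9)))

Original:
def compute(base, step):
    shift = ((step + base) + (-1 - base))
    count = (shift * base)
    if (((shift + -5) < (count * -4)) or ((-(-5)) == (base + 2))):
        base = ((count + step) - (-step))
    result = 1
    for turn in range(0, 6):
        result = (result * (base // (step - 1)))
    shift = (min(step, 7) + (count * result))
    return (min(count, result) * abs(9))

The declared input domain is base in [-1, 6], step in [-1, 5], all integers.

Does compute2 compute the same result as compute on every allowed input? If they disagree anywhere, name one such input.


Take base=3, step=3.
compute: shift becomes 2; next count becomes 6; next (((shift + -5) < (count * -4)) or ((-(-5)) == (base + 2))) evaluates to true; next base becomes 12; next result becomes 1; next at turn=0:; next result becomes 6; next at turn=1:; next result becomes 36; next at turn=2:; next result becomes 216; next at turn=3:; next result becomes 1296; next at turn=4:; next result becomes 7776; next at turn=5:; next result becomes 46656; next shift becomes 279939; next final value 54
compute2: total becomes 6; next shift becomes 2; next count becomes 6; next (((shift + -5) < (count * -4)) and ((-(-5)) == (base + 2))) evaluates to false; next result becomes 1; next at turn=0:; next result becomes 1; next at turn=1:; next result becomes 1; next at turn=2:; next result becomes 1; next at turn=3:; next result becomes 1; next at turn=4:; next result becomes 1; next at turn=5:; next result becomes 1; next shift becomes 9; next final value 9
54 and 9 differ, so these are not the same function on this domain.
verdict: not equivalent; witness: base=3, step=3


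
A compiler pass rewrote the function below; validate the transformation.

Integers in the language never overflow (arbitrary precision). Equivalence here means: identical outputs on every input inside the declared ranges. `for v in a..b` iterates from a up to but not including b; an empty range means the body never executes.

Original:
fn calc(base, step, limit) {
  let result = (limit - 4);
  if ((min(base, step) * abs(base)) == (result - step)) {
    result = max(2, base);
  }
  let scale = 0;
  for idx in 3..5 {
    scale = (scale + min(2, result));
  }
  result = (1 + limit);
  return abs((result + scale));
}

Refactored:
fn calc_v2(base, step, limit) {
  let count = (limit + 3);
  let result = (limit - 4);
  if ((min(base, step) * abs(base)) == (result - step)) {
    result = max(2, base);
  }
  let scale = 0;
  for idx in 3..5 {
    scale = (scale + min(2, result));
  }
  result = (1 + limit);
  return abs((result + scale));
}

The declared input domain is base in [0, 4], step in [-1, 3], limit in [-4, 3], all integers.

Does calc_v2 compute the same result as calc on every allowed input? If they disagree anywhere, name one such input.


Beyond behavior-preserving changes, the revision adds an assignment to `count` whose value nothing reads.
Tracing base=0, step=2, limit=-1: calc: result = -5; ((min(base, step) * abs(base)) == (result - step)) -> false; scale = 0; [idx=3]; scale = -5; [idx=4]; scale = -10; result = 0; return 10 | calc_v2: count = 2; result = -5; ((min(base, step) * abs(base)) == (result - step)) -> false; scale = 0; [idx=3]; scale = -5; [idx=4]; scale = -10; result = 0; return 10 — matching result 10.
Checked all 200 inputs in the declared domain: the outputs agree on every one.
verdict: equivalent


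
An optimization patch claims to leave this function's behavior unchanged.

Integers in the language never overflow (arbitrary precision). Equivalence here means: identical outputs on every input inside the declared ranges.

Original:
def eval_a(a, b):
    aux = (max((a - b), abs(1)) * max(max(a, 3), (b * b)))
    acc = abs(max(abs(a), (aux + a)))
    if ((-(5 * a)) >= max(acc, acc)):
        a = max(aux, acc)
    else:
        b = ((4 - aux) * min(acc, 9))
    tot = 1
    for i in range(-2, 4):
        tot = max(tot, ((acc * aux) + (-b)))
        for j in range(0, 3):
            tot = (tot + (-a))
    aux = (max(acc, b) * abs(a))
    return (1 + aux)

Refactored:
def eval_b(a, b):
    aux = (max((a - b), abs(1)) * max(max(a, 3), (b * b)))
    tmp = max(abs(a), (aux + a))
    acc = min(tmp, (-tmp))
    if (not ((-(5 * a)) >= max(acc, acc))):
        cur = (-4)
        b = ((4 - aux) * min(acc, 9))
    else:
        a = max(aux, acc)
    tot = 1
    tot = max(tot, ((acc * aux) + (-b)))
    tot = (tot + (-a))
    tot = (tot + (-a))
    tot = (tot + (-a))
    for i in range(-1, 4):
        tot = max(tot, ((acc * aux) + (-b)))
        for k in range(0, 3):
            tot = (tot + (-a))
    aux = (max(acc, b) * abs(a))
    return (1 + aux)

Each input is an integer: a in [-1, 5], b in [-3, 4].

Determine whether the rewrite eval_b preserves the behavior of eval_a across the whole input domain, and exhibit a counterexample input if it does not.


These are not equivalent — on a=-1, b=-3 the outputs split (18 vs -53).
eval_a: aux=18, then acc=17, then ((-(5 * a)) >= max(acc, acc)) is false, then b=-126, then tot=1, then (i=-2), then tot=432, then (j=0), then tot=433, then (j=1), then tot=434, then (j=2), then tot=435, then (i=-1), then tot=435, then (j=0), then tot=436, then (j=1), then tot=437, then (j=2), then tot=438, then (i=0), then tot=438, then (j=0), then tot=439, then (j=1), then tot=440, then (j=2), then tot=441, then (i=1), then tot=441, then (j=0), then tot=442, then (j=1), then tot=443, then (j=2), then tot=444, then (i=2), then tot=444, then (j=0), then tot=445, then (j=1), then tot=446, then (j=2), then tot=447, then (i=3), then tot=447, then (j=0), then tot=448, then (j=1), then tot=449, then (j=2), then tot=450, then aux=17, then returns 18
eval_b: aux=18, then tmp=17, then acc=-17, then (not ((-(5 * a)) >= max(acc, acc))) is false, then a=18, then tot=1, then tot=1, then tot=-17, then tot=-35, then tot=-53, then (i=-1), then tot=-53, then (k=0), then tot=-71, then (k=1), then tot=-89, then (k=2), then tot=-107, then (i=0), then tot=-107, then (k=0), then tot=-125, then (k=1), then tot=-143, then (k=2), then tot=-161, then (i=1), then tot=-161, then (k=0), then tot=-179, then (k=1), then tot=-197, then (k=2), then tot=-215, then (i=2), then tot=-215, then (k=0), then tot=-233, then (k=1), then tot=-251, then (k=2), then tot=-269, then (i=3), then tot=-269, then (k=0), then tot=-287, then (k=1), then tot=-305, then (k=2), then tot=-323, then aux=-54, then returns -53
verdict: not equivalent; witness: a=-1, b=-3


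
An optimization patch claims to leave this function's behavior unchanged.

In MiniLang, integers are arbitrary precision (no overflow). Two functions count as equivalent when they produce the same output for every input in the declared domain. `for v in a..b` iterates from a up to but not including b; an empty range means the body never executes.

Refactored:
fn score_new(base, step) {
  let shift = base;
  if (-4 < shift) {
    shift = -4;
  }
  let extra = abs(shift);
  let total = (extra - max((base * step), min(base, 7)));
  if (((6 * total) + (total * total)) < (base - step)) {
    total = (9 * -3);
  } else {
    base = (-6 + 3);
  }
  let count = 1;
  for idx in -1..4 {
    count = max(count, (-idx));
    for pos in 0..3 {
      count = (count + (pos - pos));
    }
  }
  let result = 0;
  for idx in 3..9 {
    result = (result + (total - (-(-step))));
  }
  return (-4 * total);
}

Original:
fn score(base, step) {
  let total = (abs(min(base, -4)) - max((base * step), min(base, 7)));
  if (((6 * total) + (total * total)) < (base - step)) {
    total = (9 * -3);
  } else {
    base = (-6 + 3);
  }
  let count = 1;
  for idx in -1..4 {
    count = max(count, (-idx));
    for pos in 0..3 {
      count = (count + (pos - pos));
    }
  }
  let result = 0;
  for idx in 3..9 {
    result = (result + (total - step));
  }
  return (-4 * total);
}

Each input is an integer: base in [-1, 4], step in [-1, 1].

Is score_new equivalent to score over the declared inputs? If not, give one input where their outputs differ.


The two versions differ — the changes include branching structure differs; constant usage differs; comparison usage differs; min/max/abs usage differs; local variable names differ; statement counts differ.
Spot check at base=4, step=-1 — score: total=0, then (((6 * total) + (total * total)) < (base - step)) is true, then total=-27, then count=1, then (idx=-1), then count=1, then (pos=0), then count=1, then (pos=1), then count=1, then (pos=2), then count=1, then (idx=0), then count=1, then (pos=0), then count=1, then (pos=1), then count=1, then (pos=2), then count=1, then (idx=1), then count=1, then (pos=0), then count=1, then (pos=1), then count=1, then (pos=2), then count=1, then (idx=2), then count=1, then (pos=0), then count=1, then (pos=1), then count=1, then (pos=2), then count=1, then (idx=3), then count=1, then (pos=0), then count=1, then (pos=1), then count=1, then (pos=2), then count=1, then result=0, then (idx=3), then result=-26, then (idx=4), then result=-52, then (idx=5), then result=-78, then (idx=6), then result=-104, then (idx=7), then result=-130, then (idx=8), then result=-156, then returns 108. score_new: shift=4, then (-4 < shift) is true, then shift=-4, then extra=4, then total=0, then (((6 * total) + (total * total)) < (base - step)) is true, then total=-27, then count=1, then (idx=-1), then count=1, then (pos=0), then count=1, then (pos=1), then count=1, then (pos=2), then count=1, then (idx=0), then count=1, then (pos=0), then count=1, then (pos=1), then count=1, then (pos=2), then count=1, then (idx=1), then count=1, then (pos=0), then count=1, then (pos=1), then count=1, then (pos=2), then count=1, then (idx=2), then count=1, then (pos=0), then count=1, then (pos=1), then count=1, then (pos=2), then count=1, then (idx=3), then count=1, then (pos=0), then count=1, then (pos=1), then count=1, then (pos=2), then count=1, then result=0, then (idx=3), then result=-26, then (idx=4), then result=-52, then (idx=5), then result=-78, then (idx=6), then result=-104, then (idx=7), then result=-130, then (idx=8), then result=-156, then returns 108. Both give 108.
Across all 18 domain points the two functions coincide.
verdict: equivalent


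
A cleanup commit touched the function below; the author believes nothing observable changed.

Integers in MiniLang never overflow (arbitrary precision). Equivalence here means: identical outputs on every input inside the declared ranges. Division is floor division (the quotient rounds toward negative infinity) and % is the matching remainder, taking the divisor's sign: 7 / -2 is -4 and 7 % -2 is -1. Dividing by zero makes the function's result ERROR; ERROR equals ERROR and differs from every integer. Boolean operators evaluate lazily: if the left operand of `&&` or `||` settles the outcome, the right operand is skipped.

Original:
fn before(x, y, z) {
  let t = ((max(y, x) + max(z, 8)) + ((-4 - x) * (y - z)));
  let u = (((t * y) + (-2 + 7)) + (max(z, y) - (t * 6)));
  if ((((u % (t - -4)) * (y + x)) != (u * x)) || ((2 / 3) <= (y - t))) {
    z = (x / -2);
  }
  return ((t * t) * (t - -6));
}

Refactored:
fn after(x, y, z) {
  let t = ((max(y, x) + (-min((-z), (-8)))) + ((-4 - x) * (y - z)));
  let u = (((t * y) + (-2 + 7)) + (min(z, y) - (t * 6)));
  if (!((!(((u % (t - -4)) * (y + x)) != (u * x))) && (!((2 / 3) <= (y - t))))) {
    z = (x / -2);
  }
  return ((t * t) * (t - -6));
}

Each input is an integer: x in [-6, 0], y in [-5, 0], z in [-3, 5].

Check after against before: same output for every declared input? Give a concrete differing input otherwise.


Equivalent. The suspicious edit (`max(z, y)` became `min(z, y)`) never changes the result for any input inside the declared domain.
Sweeping the whole domain (378 inputs) finds no disagreement.
One worked example (x=-1, y=-3, z=-1) — before: t = 13; u = -113; ((((u % (t - -4)) * (y + x)) != (u * x)) || ((2 / 3) <= (y - t))) -> true; z = 0; return 3211; after: t = 13; u = -115; (!((!(((u % (t - -4)) * (y + x)) != (u * x))) && (!((2 / 3) <= (y - t))))) -> true; z = 0; return 3211; agreement on 3211.
verdict: equivalent


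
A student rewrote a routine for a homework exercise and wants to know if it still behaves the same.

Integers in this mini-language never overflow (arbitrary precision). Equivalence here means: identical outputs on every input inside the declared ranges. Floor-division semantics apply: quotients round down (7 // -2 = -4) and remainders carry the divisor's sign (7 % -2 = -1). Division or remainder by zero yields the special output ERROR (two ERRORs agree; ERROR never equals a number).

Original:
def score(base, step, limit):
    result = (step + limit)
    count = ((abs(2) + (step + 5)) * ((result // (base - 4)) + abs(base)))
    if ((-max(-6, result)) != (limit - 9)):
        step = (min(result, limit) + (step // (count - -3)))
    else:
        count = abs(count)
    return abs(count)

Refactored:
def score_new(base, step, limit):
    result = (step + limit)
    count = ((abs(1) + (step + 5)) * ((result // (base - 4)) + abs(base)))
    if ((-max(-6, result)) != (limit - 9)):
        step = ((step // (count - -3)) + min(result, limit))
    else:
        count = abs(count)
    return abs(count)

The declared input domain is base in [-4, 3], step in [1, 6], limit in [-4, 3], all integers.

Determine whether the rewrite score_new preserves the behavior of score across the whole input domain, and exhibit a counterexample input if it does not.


Evaluate both at base=-4, step=1, limit=-4.
score: result = -3; count = 32; ((-max(-6, result)) != (limit - 9)) -> true; step = -4; return 32
score_new: result = -3; count = 28; ((-max(-6, result)) != (limit - 9)) -> true; step = -4; return 28
32 against 28: the behavior changed.
verdict: not equivalent; witness: base=-4, step=1, limit=-4


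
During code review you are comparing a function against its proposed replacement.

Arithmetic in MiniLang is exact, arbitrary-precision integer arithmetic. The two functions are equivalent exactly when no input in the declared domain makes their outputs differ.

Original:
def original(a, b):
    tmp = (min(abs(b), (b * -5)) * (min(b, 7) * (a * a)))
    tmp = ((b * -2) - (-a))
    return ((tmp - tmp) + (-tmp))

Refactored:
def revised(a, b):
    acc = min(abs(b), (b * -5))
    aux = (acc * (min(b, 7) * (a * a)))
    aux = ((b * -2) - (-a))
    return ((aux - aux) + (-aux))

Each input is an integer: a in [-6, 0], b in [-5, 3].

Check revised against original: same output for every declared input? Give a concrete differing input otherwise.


Side by side, the visible changes include: statement counts differ, plus local variable names differ.
One worked example (a=0, b=-4) — original: tmp=0, then tmp=8, then returns -8; revised: acc=4, then aux=0, then aux=8, then returns -8; agreement on -8.
An exhaustive pass over the 63 declared inputs shows identical outputs.
verdict: equivalent


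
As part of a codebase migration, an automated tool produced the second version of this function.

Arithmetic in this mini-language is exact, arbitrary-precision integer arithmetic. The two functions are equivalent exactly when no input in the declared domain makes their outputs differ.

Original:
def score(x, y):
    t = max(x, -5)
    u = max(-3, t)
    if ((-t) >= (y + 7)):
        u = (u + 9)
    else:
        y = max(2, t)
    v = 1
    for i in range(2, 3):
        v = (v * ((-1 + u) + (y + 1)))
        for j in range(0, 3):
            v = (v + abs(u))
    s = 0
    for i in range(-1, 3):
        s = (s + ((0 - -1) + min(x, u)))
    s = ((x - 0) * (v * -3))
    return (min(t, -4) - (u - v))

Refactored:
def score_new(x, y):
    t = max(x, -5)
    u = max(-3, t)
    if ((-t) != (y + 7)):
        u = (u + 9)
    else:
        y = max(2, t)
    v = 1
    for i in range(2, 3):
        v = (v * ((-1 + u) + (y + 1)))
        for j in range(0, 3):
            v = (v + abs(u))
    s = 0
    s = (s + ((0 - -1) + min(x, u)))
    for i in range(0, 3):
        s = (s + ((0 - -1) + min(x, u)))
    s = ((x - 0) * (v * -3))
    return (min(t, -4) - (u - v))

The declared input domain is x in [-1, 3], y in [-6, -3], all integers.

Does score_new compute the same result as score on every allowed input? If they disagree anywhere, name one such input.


At x=-1, y=-6: score gives 14, score_new gives 1.
verdict: not equivalent; witness: x=-1, y=-6


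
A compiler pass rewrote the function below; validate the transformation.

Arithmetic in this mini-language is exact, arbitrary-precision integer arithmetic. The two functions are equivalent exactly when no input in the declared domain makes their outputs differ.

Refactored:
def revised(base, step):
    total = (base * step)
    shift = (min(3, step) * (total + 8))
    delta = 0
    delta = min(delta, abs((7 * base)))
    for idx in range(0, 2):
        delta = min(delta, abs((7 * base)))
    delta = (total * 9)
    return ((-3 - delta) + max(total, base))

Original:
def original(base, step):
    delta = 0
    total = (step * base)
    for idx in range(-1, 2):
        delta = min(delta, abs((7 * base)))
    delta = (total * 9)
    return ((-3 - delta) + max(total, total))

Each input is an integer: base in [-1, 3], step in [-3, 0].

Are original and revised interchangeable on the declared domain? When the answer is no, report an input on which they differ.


At base=1, step=-3: original gives 21, revised gives 25.
verdict: not equivalent; witness: base=1, step=-3


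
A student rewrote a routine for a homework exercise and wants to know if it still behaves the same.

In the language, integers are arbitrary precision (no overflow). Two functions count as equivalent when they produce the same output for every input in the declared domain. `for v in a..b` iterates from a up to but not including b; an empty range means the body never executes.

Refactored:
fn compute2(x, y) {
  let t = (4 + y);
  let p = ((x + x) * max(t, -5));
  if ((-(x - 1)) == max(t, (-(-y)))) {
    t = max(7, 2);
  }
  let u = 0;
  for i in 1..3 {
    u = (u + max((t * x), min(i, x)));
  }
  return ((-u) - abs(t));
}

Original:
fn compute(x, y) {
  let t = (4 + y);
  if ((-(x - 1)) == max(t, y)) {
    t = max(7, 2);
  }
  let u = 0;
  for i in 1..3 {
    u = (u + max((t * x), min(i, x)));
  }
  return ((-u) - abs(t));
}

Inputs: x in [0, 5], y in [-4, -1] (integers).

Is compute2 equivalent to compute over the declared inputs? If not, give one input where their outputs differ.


There is a behavioral-looking edit here, yet the outcome never shifts on this domain.
Tracing x=3, y=-4: compute: t becomes 0; next ((-(x - 1)) == max(t, y)) evaluates to false; next u becomes 0; next at i=1:; next u becomes 1; next at i=2:; next u becomes 3; next final value -3 | compute2: t becomes 0; next p becomes 0; next ((-(x - 1)) == max(t, (-(-y)))) evaluates to false; next u becomes 0; next at i=1:; next u becomes 1; next at i=2:; next u becomes 3; next final value -3 — matching result -3.
Checked all 24 inputs in the declared domain: the outputs agree on every one.
verdict: equivalent


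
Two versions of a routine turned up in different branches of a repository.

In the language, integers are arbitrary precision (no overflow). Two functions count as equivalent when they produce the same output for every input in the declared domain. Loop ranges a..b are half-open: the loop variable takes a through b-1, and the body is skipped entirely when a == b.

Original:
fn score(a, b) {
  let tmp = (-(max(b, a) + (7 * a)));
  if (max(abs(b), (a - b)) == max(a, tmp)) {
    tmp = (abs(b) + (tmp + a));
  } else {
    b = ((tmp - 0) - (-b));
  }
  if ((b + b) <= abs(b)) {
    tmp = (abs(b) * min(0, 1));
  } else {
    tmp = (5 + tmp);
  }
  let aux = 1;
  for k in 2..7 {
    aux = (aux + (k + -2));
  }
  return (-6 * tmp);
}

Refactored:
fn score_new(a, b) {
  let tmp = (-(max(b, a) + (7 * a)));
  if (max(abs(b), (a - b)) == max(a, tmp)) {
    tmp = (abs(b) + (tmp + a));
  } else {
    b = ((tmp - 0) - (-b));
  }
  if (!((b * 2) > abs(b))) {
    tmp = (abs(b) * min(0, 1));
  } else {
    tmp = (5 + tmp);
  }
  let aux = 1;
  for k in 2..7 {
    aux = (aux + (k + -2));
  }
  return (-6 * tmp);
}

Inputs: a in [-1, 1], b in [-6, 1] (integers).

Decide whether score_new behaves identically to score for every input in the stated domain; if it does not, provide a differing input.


Reading the diff, among the changes: arithmetic usage differs, plus boolean connective usage differs, plus constant usage differs, plus comparison usage differs.
Spot check at a=1, b=-5 — score: tmp = -8; (max(abs(b), (a - b)) == max(a, tmp)) -> false; b = -13; ((b + b) <= abs(b)) -> true; tmp = 0; aux = 1; [k=2]; aux = 1; [k=3]; aux = 2; [k=4]; aux = 4; [k=5]; aux = 7; [k=6]; aux = 11; return 0. score_new: tmp = -8; (max(abs(b), (a - b)) == max(a, tmp)) -> false; b = -13; (!((b * 2) > abs(b))) -> true; tmp = 0; aux = 1; [k=2]; aux = 1; [k=3]; aux = 2; [k=4]; aux = 4; [k=5]; aux = 7; [k=6]; aux = 11; return 0. Both give 0.
Across all 24 domain points the two functions coincide.
verdict: equivalent


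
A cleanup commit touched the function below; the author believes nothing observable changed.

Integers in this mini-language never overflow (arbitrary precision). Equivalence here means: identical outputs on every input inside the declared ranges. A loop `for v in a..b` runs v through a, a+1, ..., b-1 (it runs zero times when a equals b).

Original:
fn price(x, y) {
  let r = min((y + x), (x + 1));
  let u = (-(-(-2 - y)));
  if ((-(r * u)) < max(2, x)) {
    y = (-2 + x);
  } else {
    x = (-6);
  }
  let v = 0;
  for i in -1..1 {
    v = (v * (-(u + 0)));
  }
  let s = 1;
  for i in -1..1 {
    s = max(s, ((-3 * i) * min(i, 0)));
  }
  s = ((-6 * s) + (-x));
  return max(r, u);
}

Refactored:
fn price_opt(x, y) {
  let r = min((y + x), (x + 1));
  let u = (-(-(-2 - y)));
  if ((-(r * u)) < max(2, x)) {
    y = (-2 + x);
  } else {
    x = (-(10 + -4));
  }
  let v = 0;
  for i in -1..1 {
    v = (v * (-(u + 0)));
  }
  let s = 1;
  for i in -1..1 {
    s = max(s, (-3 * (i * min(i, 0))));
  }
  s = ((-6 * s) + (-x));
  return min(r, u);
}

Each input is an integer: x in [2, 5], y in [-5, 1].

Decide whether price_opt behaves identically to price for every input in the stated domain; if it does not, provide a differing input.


Not equivalent: x=2, y=-5 separates them (3 vs -3).
price: r becomes -3; next u becomes 3; next ((-(r * u)) < max(2, x)) evaluates to false; next x becomes -6; next v becomes 0; next at i=-1:; next v becomes 0; next at i=0:; next v becomes 0; next s becomes 1; next at i=-1:; next s becomes 1; next at i=0:; next s becomes 1; next s becomes 0; next final value 3
price_opt: r becomes -3; next u becomes 3; next ((-(r * u)) < max(2, x)) evaluates to false; next x becomes -6; next v becomes 0; next at i=-1:; next v becomes 0; next at i=0:; next v becomes 0; next s becomes 1; next at i=-1:; next s becomes 1; next at i=0:; next s becomes 1; next s becomes 0; next final value -3
verdict: not equivalent; witness: x=2, y=-5


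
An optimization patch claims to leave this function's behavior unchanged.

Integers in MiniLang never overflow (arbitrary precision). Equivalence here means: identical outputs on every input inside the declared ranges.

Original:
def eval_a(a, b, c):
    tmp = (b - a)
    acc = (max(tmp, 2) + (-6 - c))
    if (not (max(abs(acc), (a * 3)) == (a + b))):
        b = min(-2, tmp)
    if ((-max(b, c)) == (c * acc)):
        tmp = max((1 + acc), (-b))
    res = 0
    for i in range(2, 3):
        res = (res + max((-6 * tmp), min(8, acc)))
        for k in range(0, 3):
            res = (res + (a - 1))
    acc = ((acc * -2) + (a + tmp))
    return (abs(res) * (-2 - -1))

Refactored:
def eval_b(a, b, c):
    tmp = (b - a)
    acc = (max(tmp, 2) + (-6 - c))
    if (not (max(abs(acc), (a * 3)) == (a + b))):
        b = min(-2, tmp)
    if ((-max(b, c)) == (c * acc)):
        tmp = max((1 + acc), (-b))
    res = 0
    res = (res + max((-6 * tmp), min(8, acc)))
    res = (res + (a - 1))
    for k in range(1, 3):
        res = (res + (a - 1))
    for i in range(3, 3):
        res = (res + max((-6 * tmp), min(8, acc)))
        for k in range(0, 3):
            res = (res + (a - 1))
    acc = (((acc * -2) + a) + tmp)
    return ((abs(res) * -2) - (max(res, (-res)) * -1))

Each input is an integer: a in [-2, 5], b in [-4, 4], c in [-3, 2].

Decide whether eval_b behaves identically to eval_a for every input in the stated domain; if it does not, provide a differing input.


Changes here: constant usage differs, loop structure differs, min/max/abs usage differs, statement counts differ, arithmetic usage differs; the full 432-point sweep finds no disagreement.
verdict: equivalent


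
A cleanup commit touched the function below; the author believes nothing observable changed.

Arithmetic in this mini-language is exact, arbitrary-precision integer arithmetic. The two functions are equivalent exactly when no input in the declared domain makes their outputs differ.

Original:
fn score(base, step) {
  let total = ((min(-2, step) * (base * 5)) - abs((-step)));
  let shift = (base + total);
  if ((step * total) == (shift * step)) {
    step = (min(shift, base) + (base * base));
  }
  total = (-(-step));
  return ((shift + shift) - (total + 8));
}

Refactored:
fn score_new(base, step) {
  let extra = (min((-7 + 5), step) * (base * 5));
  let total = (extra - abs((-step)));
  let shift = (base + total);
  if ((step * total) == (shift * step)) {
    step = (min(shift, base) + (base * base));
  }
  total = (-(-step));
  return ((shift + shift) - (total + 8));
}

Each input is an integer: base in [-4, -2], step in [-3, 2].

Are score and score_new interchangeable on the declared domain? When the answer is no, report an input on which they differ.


Equivalent — the differences include local variable names differ; and arithmetic usage differs; and statement counts differ; and constant usage differs, yet no declared input distinguishes the two.
One worked example (base=-2, step=1) — score: total = 19; shift = 17; ((step * total) == (shift * step)) -> false; total = 1; return 25; score_new: extra = 20; total = 19; shift = 17; ((step * total) == (shift * step)) -> false; total = 1; return 25; agreement on 25.
Across all 18 domain points the two functions coincide.
verdict: equivalent


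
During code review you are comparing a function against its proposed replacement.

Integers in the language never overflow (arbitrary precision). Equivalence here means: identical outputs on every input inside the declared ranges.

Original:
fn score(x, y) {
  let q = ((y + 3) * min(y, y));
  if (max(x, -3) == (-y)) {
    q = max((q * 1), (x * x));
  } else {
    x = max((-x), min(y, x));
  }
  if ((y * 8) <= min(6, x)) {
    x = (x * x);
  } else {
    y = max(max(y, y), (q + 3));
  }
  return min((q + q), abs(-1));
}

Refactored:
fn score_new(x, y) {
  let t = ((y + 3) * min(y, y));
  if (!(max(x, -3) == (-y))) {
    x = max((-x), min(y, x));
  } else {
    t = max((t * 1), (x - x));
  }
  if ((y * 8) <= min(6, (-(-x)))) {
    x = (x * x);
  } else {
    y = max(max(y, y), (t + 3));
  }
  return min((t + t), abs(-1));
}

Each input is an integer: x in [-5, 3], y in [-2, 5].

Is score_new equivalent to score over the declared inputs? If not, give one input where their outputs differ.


The rewrite breaks on x=1, y=-1, where the results are 1 and 0.
score: q becomes -2; next (max(x, -3) == (-y)) evaluates to true; next q becomes 1; next ((y * 8) <= min(6, x)) evaluates to true; next x becomes 1; next final value 1
score_new: t becomes -2; next (!(max(x, -3) == (-y))) evaluates to false; next t becomes 0; next ((y * 8) <= min(6, (-(-x)))) evaluates to true; next x becomes 1; next final value 0
verdict: not equivalent; witness: x=1, y=-1


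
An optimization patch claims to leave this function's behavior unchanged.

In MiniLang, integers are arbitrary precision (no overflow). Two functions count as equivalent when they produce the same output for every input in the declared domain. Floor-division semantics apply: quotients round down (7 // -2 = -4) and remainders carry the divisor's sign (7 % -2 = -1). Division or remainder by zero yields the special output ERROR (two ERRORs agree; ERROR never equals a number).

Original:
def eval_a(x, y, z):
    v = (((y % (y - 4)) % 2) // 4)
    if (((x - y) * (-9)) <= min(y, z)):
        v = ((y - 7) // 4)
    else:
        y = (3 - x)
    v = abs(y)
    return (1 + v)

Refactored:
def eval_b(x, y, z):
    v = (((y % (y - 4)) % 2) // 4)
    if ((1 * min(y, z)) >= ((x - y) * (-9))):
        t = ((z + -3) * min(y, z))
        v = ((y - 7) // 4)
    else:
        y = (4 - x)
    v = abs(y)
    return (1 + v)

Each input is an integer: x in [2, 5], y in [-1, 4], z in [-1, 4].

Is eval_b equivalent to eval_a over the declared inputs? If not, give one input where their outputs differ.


Try x=2, y=2, z=-1.
eval_a: v=0, then (((x - y) * (-9)) <= min(y, z)) is false, then y=1, then v=1, then returns 2
eval_b: v=0, then ((1 * min(y, z)) >= ((x - y) * (-9))) is false, then y=2, then v=2, then returns 3
2 and 3 differ, so these are not the same function on this domain.
verdict: not equivalent; witness: x=2, y=2, z=-1


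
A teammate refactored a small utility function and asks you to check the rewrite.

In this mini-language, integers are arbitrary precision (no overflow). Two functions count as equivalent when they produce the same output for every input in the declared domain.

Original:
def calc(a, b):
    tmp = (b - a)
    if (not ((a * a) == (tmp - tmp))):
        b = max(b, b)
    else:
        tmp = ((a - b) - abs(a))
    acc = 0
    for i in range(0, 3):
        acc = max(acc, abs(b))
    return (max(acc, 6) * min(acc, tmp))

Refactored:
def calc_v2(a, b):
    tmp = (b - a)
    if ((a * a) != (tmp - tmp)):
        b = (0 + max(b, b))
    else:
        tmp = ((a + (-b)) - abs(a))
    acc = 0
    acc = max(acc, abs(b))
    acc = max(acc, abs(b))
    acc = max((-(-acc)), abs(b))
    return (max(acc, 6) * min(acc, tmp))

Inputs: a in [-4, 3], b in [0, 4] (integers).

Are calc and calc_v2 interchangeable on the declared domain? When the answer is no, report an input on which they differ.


Equivalent — the differences include min/max/abs usage differs; also loop structure differs; also statement counts differ; also boolean connective usage differs; also comparison usage differs; also arithmetic usage differs; also constant usage differs; also local variable names differ, yet no declared input distinguishes the two.
One worked example (a=3, b=0) — calc: tmp = -3; (not ((a * a) == (tmp - tmp))) -> true; b = 0; acc = 0; [i=0]; acc = 0; [i=1]; acc = 0; [i=2]; acc = 0; return -18; calc_v2: tmp = -3; ((a * a) != (tmp - tmp)) -> true; b = 0; acc = 0; acc = 0; acc = 0; acc = 0; return -18; agreement on -18.
Every one of the 40 inputs gives matching results.
verdict: equivalent


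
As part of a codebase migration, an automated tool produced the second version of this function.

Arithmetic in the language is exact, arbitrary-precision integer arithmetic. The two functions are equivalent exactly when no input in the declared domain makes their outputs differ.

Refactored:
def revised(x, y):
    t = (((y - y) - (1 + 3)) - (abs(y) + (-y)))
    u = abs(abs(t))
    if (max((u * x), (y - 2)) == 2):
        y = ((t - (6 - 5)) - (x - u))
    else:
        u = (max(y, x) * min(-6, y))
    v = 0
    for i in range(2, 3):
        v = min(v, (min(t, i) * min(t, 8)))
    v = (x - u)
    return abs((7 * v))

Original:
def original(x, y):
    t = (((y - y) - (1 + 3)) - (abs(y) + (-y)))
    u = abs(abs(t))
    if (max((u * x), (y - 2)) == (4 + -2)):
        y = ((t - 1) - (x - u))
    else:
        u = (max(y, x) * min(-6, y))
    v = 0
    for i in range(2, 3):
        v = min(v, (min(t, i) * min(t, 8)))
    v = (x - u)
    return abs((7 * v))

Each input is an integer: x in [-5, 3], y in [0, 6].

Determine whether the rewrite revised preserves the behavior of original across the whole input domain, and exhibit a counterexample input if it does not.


Although constant usage differs, plus arithmetic usage differs, 63/63 inputs agree.
verdict: equivalent


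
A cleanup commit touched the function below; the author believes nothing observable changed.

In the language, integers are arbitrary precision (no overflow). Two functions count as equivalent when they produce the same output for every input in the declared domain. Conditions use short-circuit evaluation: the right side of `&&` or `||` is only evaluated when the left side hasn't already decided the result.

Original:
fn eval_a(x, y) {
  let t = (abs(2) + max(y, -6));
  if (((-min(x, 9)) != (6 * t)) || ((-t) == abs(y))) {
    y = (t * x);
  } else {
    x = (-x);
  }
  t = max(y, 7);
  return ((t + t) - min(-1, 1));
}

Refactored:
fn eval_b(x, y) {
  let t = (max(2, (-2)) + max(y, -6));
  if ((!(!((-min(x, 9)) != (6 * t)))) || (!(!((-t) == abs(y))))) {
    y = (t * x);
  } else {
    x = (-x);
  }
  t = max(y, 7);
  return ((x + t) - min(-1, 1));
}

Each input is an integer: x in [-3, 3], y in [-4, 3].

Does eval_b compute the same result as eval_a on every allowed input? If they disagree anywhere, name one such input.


There is a counterexample at x=-3, y=-4: 15 on one side, 5 on the other.
eval_a: t=-2, then (((-min(x, 9)) != (6 * t)) || ((-t) == abs(y))) is true, then y=6, then t=7, then returns 15
eval_b: t=-2, then ((!(!((-min(x, 9)) != (6 * t)))) || (!(!((-t) == abs(y))))) is true, then y=6, then t=7, then returns 5
verdict: not equivalent; witness: x=-3, y=-4
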